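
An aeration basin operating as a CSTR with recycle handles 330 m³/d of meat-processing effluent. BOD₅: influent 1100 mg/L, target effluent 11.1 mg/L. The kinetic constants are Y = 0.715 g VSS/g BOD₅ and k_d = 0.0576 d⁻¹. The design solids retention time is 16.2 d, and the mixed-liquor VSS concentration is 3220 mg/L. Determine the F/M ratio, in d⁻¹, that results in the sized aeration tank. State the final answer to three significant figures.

From the SRT design equation V = Y Q (S₀−S) θ_c / [X (1 + k_d θ_c)] = 0.715 × 330 × (1100 − 11.1) × 16.2 / [3220 × (1 + 0.0576 × 16.2)] = 4.16×10^6 / 6225 = 668.7 m³.
F/M = Q·S₀ / (V·X) = 330 × 1100 / (668.7 × 3220) = 0.1686 g BOD₅·(g VSS·d)⁻¹.

F/M ≈ 0.169 d⁻¹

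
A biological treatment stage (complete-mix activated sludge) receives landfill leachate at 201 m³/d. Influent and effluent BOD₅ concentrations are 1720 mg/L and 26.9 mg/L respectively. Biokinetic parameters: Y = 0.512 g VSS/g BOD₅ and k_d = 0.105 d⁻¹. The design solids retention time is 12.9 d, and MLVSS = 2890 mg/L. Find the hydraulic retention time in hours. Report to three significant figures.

Steady-state biomass mass balance: V·X·(1 + k_d·θ_c) = Y·Q·(S₀ − S)·θ_c, so V = 0.512 × 201 × (1720 − 26.9) × 12.9 / [2890 × (1 + 0.105 × 12.9)] = 2.25×10^6 / 6805 = 330.3 m³.
HRT = V/Q = 330.3 m³ / 201 m³·d⁻¹ = 1.643 d × 24 = 39.44 h.

τ ≈ 39.4 h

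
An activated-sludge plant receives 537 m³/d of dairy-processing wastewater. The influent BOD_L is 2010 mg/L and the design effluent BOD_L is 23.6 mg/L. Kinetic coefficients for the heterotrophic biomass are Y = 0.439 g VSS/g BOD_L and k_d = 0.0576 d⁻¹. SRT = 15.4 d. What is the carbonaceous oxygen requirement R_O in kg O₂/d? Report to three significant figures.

The observed yield is Y_obs = Y/(1 + k_d·θ_c) = 0.439 / (1 + 0.0576 × 15.4) = 0.439 / 1.887 = 0.2326 g VSS per g BOD_L removed.
ΔS = 2010 − 23.6 = 1986 mg/L, so the substrate removal rate is 537 × 1986/1000 = 1067 kg BOD_L/d.
P_X = Y_obs·Q·(S₀ − S) = 0.2326 × 1067 = 248.2 kg VSS/d.
R_O = Q·ΔS − 1.42 P_X = 1067 − 352.4 = 714.3 kg O₂/d.

R_O ≈ 714 kg O₂/d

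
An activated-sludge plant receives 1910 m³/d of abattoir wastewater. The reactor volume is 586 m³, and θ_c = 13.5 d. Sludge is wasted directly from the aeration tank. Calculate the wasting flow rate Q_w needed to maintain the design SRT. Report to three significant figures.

Wasting from the aeration tank: Q_w = V / θ_c = 586.0 / 13.5 = 43.41 m³/d.

Q_w ≈ 43.4 m³/d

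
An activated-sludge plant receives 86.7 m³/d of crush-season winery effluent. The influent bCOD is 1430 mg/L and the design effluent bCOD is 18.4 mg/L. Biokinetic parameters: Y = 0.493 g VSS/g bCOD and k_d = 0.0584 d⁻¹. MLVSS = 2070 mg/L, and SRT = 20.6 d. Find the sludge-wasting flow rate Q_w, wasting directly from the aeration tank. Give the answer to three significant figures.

Rearranging the biomass balance for a CMAS with decay, V = Y·Q·ΔS·θ_c / [X·(1+k_d θ_c)] = 0.493 × 86.7 × (1430 − 18.4) × 20.6 / [2070 × (1 + 0.0584 × 20.6)] = 1.24×10^6 / 4560 = 272.6 m³.
Wasting from the aeration tank: Q_w = V / θ_c = 272.6 / 20.6 = 13.23 m³/d.

Q_w ≈ 13.2 m³/d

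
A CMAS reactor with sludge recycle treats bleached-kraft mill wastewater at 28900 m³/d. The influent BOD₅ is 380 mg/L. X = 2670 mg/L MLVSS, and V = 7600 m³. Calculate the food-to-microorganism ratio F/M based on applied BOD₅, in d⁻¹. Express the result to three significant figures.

F/M ≈ 0.541 d⁻¹

F/M = Q·S₀ / (V·X) = 28900 × 380 / (7600 × 2670) = 0.5412 g BOD₅·(g VSS·d)⁻¹.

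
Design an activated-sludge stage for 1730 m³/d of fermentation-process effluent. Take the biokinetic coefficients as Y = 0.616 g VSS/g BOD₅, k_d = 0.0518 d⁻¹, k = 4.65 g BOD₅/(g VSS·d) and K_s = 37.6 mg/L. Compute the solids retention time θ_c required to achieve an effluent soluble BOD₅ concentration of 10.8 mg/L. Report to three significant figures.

From 1/θ_c = Y·k·S/(K_s + S) − k_d: Y·k·S/(K_s+S) = 0.616 × 4.65 × 10.8 / (37.6 + 10.8) = 0.6392 d⁻¹.
θ_c = 1/(μ − k_d) = 1/(0.6392 − 0.0518) = 1/0.5874 = 1.703 d.

θ_c ≈ 1.70 d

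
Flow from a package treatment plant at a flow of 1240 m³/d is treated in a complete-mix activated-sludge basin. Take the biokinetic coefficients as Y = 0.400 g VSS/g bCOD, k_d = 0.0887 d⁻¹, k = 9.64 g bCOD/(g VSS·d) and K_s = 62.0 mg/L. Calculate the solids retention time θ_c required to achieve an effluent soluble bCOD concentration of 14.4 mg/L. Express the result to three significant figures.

At the target effluent, Y k S/(K_s+S) = 0.400×9.64×14.4/76.40 = 0.7268 d⁻¹.
1/θ_c = 0.7268 − 0.0887 = 0.6381 d⁻¹, so θ_c = 1.567 d.

θ_c ≈ 1.57 d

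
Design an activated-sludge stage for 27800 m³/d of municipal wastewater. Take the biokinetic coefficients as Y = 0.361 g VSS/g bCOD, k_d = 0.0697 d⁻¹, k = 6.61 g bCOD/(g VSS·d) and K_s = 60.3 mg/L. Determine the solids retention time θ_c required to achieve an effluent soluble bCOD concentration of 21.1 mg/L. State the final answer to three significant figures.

θ_c ≈ 1.82 d

At the target effluent, Y k S/(K_s+S) = 0.361×6.61×21.1/81.40 = 0.6185 d⁻¹.
1/θ_c = 0.6185 − 0.0697 = 0.5488 d⁻¹, so θ_c = 1.822 d.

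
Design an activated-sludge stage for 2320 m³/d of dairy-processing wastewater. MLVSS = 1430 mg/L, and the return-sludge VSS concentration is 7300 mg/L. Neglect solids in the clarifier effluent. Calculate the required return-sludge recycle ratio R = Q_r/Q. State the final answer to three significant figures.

R = Q_r/Q = X/(X_r − X) = 1430 / (7300 − 1430) = 0.2436.

R ≈ 0.244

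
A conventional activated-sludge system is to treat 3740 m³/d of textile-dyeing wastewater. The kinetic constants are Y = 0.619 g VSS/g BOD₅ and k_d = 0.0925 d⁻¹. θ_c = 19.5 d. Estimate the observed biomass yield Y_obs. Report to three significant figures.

Y_obs ≈ 0.221 g VSS/g BOD₅

Y_obs = Y / (1 + k_d θ_c) = 0.619 / (1 + 0.0925 × 19.5) = 0.619 / 2.804 = 0.2208.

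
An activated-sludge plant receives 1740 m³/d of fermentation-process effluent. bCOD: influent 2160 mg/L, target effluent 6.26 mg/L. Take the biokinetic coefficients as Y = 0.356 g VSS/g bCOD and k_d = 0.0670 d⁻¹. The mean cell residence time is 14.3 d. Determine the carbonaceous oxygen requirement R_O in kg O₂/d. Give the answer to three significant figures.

R_O ≈ 2780 kg O₂/d

Correct the yield for decay: Y_obs = Y/(1 + k_d θ_c) = 0.356 / (1 + 0.0670 × 14.3) = 0.356 / 1.958 = 0.1818.
Q·(S₀ − S) = 1740 × (2160 − 6.26) × 10⁻³ = 3748 kg/d removed.
P_X = Y_obs·Q·(S₀ − S) = 0.1818 × 3748 = 681.3 kg VSS/d.
Carbonaceous O₂ demand = substrate oxidised − cell-mass equivalent = 3748 − 1.42 × 681.3 = 2780 kg O₂/d.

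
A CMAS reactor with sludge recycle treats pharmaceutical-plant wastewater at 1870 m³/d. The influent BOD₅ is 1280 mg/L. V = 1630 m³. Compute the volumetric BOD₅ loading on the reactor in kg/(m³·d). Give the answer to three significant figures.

L_v ≈ 1.47 kg BOD₅/(m³·d)

L_v = Q S₀ / V = 1870 × 1280 × 10⁻³ / 1630 = 1.468 kg/(m³·d).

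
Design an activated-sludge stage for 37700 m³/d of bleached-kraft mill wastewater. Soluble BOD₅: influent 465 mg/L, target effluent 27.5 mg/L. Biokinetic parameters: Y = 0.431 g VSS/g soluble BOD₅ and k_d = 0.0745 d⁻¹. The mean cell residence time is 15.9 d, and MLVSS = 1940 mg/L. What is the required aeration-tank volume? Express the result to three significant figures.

V ≈ 26700 m³

Steady-state biomass mass balance: V·X·(1 + k_d·θ_c) = Y·Q·(S₀ − S)·θ_c, so V = 0.431 × 37700 × (465 − 27.5) × 15.9 / [1940 × (1 + 0.0745 × 15.9)] = 1.13×10^8 / 4238 = 26670 m³.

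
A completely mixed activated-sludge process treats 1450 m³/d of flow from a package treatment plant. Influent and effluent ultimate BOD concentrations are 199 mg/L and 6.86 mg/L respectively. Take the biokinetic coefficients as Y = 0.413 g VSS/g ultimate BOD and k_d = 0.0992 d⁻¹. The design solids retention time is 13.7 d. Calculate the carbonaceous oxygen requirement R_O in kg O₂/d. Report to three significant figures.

Y_obs = Y / (1 + k_d θ_c) = 0.413 / (1 + 0.0992 × 13.7) = 0.413 / 2.359 = 0.1751.
ΔS = 199 − 6.86 = 192.1 mg/L, so the substrate removal rate is 1450 × 192.1/1000 = 278.6 kg ultimate BOD/d.
Net sludge production P_X = 0.1751 × 278.6 = 48.78 kg VSS/d.
R_O = Q·ΔS − 1.42 P_X = 278.6 − 69.26 = 209.3 kg O₂/d.

R_O ≈ 209 kg O₂/d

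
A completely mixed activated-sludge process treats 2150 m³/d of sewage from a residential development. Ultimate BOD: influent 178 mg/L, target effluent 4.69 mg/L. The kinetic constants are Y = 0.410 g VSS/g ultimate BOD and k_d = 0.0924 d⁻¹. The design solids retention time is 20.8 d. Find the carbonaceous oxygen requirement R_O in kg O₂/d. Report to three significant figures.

Observed yield with endogenous decay: Y_obs = Y / (1 + k_d·θ_c) = 0.410 / (1 + 0.0924 × 20.8) = 0.410 / 2.922 = 0.1403 g VSS/g ultimate BOD.
ΔS = 178 − 4.69 = 173.3 mg/L, so the substrate removal rate is 2150 × 173.3/1000 = 372.6 kg ultimate BOD/d.
Biomass synthesised: P_X = Y_obs × 372.6 = 52.29 kg VSS/d.
R_O = Q·(S₀ − S) − 1.42·P_X = 372.6 − 1.42 × 52.29 = 298.4 kg O₂/d.

R_O ≈ 298 kg O₂/d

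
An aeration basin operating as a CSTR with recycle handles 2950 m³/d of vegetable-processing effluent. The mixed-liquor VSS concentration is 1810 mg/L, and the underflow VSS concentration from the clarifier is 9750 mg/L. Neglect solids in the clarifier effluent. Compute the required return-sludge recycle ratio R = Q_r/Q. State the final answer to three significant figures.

R ≈ 0.228

Mass balance around the secondary clarifier (neglecting effluent solids): R = X / (X_r − X) = 1810 / (9750 − 1810) = 0.2280.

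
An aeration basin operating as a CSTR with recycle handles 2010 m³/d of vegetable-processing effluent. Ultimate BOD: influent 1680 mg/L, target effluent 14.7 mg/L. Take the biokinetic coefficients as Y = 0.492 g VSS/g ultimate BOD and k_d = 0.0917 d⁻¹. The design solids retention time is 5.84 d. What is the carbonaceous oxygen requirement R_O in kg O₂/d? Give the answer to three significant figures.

R_O ≈ 1820 kg O₂/d

Y_obs = Y / (1 + k_d θ_c) = 0.492 / (1 + 0.0917 × 5.84) = 0.492 / 1.536 = 0.3204.
Q·(S₀ − S) = 2010 × (1680 − 14.7) × 10⁻³ = 3347 kg/d removed.
P_X = Y_obs·Q·(S₀ − S) = 0.3204 × 3347 = 1072 kg VSS/d.
Carbonaceous O₂ demand = substrate oxidised − cell-mass equivalent = 3347 − 1.42 × 1072 = 1824 kg O₂/d.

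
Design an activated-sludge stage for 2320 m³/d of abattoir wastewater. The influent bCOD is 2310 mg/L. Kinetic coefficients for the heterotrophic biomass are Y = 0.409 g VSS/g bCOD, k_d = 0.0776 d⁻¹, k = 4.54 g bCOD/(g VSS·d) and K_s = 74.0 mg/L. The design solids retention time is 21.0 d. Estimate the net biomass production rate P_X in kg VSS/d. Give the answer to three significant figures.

Effluent substrate depends only on kinetics and SRT: S = K_s(1 + k_d θ_c) / [θ_c(Yk − k_d) − 1] = 74.0 × (1 + 0.0776 × 21.0) / [21.0 × (0.409 × 4.54 − 0.0776) − 1] = 194.6 / 36.36 = 5.351 mg/L.
Observed yield with endogenous decay: Y_obs = Y / (1 + k_d·θ_c) = 0.409 / (1 + 0.0776 × 21.0) = 0.409 / 2.630 = 0.1555 g VSS/g bCOD.
Mass of bCOD removed per day: Q(S₀ − S) = 2320 × 2305 g/m³ = 5347 kg/d.
P_X = Y_obs · Q(S₀ − S) = 0.1555 × 5347 = 831.6 kg VSS/d.

P_X ≈ 832 kg VSS/d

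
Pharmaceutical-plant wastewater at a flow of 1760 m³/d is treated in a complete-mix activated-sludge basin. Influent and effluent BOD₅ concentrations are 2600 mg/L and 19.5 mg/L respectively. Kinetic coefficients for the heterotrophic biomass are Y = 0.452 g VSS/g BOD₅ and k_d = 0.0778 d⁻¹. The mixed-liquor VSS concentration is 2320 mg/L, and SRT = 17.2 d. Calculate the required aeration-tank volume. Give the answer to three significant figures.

Rearranging the biomass balance for a CMAS with decay, V = Y·Q·ΔS·θ_c / [X·(1+k_d θ_c)] = 0.452 × 1760 × (2600 − 19.5) × 17.2 / [2320 × (1 + 0.0778 × 17.2)] = 3.53×10^7 / 5425 = 6509 m³.

V ≈ 6510 m³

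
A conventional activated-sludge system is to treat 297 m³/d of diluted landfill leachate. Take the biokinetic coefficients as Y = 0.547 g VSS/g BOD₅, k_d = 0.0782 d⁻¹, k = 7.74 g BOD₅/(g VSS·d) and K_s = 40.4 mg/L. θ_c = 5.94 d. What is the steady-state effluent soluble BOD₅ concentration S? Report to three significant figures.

Effluent substrate depends only on kinetics and SRT: S = K_s(1 + k_d θ_c) / [θ_c(Yk − k_d) − 1] = 40.4 × (1 + 0.0782 × 5.94) / [5.94 × (0.547 × 7.74 − 0.0782) − 1] = 59.17 / 23.68 = 2.498 mg/L.

S ≈ 2.50 mg/L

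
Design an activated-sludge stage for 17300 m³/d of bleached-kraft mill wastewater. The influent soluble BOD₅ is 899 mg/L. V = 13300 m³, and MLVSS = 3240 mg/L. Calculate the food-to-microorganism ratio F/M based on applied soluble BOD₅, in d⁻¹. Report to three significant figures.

F/M ≈ 0.361 d⁻¹

F/M = applied load / biomass = Q·S₀/(V·X) = 17300 × 899 / (13300 × 3240) = 0.3609 d⁻¹.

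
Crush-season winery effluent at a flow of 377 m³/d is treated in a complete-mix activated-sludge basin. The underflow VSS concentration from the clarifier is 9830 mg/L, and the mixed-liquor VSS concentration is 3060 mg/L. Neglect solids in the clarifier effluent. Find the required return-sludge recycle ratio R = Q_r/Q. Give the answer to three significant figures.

R ≈ 0.452

Mass balance around the secondary clarifier (neglecting effluent solids): R = X / (X_r − X) = 3060 / (9830 − 3060) = 0.4520.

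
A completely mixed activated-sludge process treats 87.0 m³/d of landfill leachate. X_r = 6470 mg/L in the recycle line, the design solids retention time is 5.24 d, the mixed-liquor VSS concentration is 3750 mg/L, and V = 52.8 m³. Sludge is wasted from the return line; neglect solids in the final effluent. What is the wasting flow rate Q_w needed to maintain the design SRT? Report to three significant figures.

Wasting from the return line (neglecting effluent solids): Q_w = V·X / (θ_c·X_r) = 52.80 × 3750 / (5.24 × 6470) = 5.840 m³/d.

Q_w ≈ 5.84 m³/d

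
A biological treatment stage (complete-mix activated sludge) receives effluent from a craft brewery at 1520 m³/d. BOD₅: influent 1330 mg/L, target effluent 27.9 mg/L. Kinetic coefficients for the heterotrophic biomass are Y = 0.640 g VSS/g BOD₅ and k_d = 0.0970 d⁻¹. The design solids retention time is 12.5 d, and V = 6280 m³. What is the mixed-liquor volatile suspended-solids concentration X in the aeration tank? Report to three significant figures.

X ≈ 1140 mg/L

From V·X·(1 + k_d·θ_c) = Y·Q·(S₀ − S)·θ_c: X = 0.640 × 1520 × (1330 − 27.9) × 12.5 / [6280 × (1 + 0.0970 × 12.5)] = 1140 mg/L.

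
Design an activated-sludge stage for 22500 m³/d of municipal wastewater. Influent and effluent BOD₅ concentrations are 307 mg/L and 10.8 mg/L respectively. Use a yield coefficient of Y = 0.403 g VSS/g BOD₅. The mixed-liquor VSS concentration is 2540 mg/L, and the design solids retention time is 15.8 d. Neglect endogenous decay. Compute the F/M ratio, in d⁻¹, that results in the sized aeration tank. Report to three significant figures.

With k_d = 0 the design equation reduces to V = Y Q (S₀−S) θ_c / X = 0.403 × 22500 × (307 − 10.8) × 15.8 / 2540 = 16707 m³.
F/M = Q·S₀ / (V·X) = 22500 × 307 / (16707 × 2540) = 0.1628 g BOD₅·(g VSS·d)⁻¹.

F/M ≈ 0.163 d⁻¹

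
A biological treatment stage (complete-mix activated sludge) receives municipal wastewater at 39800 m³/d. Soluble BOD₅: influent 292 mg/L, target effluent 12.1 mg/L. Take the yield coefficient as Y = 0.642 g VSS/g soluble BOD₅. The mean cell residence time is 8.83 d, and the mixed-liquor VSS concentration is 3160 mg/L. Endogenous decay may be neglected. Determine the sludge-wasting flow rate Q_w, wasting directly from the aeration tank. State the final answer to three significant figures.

Biomass mass balance (decay neglected): V·X = Y·Q·(S₀ − S)·θ_c, so V = 0.642 × 39800 × (292 − 12.1) × 8.83 / 3160 = 19985 m³.
For wasting at MLVSS concentration, Q_w = V/θ_c = 19985/8.83 = 2263 m³/d.

Q_w ≈ 2260 m³/d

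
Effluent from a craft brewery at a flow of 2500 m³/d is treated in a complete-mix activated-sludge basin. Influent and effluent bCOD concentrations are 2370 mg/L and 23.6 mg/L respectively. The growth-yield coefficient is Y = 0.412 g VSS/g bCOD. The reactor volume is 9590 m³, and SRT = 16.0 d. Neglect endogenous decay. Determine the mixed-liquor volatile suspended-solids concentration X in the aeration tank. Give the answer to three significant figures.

From V·X = Y·Q·(S₀ − S)·θ_c (decay neglected): X = 0.412 × 2500 × (2370 − 23.6) × 16.0 / 9590 = 4032 mg/L.

X ≈ 4030 mg/L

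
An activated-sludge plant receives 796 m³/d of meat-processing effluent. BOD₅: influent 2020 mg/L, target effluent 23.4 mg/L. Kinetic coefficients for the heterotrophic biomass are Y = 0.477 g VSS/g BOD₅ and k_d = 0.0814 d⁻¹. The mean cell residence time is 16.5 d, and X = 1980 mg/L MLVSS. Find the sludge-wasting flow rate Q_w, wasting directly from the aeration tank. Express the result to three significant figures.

Q_w ≈ 163 m³/d

From the SRT design equation V = Y Q (S₀−S) θ_c / [X (1 + k_d θ_c)] = 0.477 × 796 × (2020 − 23.4) × 16.5 / [1980 × (1 + 0.0814 × 16.5)] = 1.25×10^7 / 4639 = 2696 m³.
With mixed-liquor wasting, θ_c = V/Q_w, so Q_w = V/θ_c = 2696/16.5 = 163.4 m³/d.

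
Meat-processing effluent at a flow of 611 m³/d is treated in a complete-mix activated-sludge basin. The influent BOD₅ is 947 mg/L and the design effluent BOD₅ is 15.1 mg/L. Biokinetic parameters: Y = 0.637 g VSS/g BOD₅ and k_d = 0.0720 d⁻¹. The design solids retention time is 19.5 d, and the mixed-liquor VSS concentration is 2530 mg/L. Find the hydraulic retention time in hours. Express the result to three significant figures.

τ ≈ 45.7 h

Rearranging the biomass balance for a CMAS with decay, V = Y·Q·ΔS·θ_c / [X·(1+k_d θ_c)] = 0.637 × 611 × (947 − 15.1) × 19.5 / [2530 × (1 + 0.0720 × 19.5)] = 7.07×10^6 / 6082 = 1163 m³.
τ = V/Q = 1163/611 = 1.903 d, or 45.68 h.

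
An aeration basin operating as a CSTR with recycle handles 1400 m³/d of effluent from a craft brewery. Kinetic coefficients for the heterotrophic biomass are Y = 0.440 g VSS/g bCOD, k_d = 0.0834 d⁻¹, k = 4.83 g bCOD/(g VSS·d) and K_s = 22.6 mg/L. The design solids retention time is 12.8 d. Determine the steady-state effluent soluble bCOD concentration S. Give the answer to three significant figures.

Effluent substrate depends only on kinetics and SRT: S = K_s(1 + k_d θ_c) / [θ_c(Yk − k_d) − 1] = 22.6 × (1 + 0.0834 × 12.8) / [12.8 × (0.440 × 4.83 − 0.0834) − 1] = 46.73 / 25.14 = 1.859 mg/L.

S ≈ 1.86 mg/L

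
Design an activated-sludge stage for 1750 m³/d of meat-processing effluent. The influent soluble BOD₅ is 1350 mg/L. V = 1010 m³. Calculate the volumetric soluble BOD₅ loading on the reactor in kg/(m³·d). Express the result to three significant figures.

L_v ≈ 2.34 kg soluble BOD₅/(m³·d)

Applied soluble BOD₅ load per unit volume = Q·S₀/V = (1750 × 1350/1000)/1010 = 2.339 kg soluble BOD₅·m⁻³·d⁻¹.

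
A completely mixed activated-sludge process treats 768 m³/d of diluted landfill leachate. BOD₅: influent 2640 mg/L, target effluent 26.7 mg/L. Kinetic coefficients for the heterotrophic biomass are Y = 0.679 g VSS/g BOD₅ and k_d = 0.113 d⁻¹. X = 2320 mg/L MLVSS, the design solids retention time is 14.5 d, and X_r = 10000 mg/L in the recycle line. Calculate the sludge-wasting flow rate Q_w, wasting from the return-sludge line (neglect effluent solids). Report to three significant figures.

Rearranging the biomass balance for a CMAS with decay, V = Y·Q·ΔS·θ_c / [X·(1+k_d θ_c)] = 0.679 × 768 × (2640 − 26.7) × 14.5 / [2320 × (1 + 0.113 × 14.5)] = 1.98×10^7 / 6121 = 3228 m³.
Wasting from the return line (neglecting effluent solids): Q_w = V·X / (θ_c·X_r) = 3228 × 2320 / (14.5 × 10000) = 51.65 m³/d.

Q_w ≈ 51.6 m³/d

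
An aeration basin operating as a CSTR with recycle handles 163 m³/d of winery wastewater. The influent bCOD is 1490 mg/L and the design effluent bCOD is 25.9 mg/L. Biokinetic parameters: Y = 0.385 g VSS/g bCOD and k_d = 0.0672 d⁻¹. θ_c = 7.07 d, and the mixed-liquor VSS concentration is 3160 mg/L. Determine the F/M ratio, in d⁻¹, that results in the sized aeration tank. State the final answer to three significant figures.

F/M ≈ 0.552 d⁻¹

Rearranging the biomass balance for a CMAS with decay, V = Y·Q·ΔS·θ_c / [X·(1+k_d θ_c)] = 0.385 × 163 × (1490 − 25.9) × 7.07 / [3160 × (1 + 0.0672 × 7.07)] = 6.5×10^5 / 4661 = 139.4 m³.
Food-to-microorganism ratio F/M = Q S₀ / (V X) = 163 × 1490 / (139.4 × 3160) = 0.5515 d⁻¹.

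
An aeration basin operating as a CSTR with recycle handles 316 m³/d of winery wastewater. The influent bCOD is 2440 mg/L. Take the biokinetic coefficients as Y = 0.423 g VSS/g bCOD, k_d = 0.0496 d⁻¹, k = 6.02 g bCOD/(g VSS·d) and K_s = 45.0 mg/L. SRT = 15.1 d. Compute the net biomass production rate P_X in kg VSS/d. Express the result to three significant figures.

From the Monod/SRT balance for a CMAS, S = K_s·(1+k_d θ_c)/[θ_c·(Y k − k_d) − 1] = 45.0 × (1 + 0.0496 × 15.1) / [15.1 × (0.423 × 6.02 − 0.0496) − 1] = 78.70 / 36.70 = 2.144 mg/L.
Correct the yield for decay: Y_obs = Y/(1 + k_d θ_c) = 0.423 / (1 + 0.0496 × 15.1) = 0.423 / 1.749 = 0.2419.
Mass of bCOD removed per day: Q(S₀ − S) = 316 × 2438 g/m³ = 770.4 kg/d.
Net biomass production P_X = Y_obs × Q·(S₀ − S) = 0.2419 × 770.4 = 186.3 kg VSS/d.

P_X ≈ 186 kg VSS/d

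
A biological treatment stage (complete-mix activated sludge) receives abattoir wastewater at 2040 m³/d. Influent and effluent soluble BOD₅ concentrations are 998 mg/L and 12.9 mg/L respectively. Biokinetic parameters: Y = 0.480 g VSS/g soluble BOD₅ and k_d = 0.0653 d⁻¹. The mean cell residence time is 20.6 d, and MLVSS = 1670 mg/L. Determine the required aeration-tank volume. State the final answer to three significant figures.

V ≈ 5070 m³

Rearranging the biomass balance for a CMAS with decay, V = Y·Q·ΔS·θ_c / [X·(1+k_d θ_c)] = 0.480 × 2040 × (998 − 12.9) × 20.6 / [1670 × (1 + 0.0653 × 20.6)] = 1.99×10^7 / 3916 = 5074 m³.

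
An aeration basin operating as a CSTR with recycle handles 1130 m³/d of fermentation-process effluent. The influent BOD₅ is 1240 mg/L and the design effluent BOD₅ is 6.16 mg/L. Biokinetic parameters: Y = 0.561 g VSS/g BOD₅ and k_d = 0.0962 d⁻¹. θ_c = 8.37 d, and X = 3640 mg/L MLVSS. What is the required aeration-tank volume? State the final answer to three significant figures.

Rearranging the biomass balance for a CMAS with decay, V = Y·Q·ΔS·θ_c / [X·(1+k_d θ_c)] = 0.561 × 1130 × (1240 − 6.16) × 8.37 / [3640 × (1 + 0.0962 × 8.37)] = 6.55×10^6 / 6571 = 996.3 m³.

V ≈ 996 m³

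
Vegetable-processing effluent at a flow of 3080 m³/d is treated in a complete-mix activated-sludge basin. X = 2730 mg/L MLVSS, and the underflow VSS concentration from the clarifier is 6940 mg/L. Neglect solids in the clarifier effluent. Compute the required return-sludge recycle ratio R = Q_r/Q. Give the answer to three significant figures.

Mass balance around the secondary clarifier (neglecting effluent solids): R = X / (X_r − X) = 2730 / (6940 − 2730) = 0.6485.

R ≈ 0.648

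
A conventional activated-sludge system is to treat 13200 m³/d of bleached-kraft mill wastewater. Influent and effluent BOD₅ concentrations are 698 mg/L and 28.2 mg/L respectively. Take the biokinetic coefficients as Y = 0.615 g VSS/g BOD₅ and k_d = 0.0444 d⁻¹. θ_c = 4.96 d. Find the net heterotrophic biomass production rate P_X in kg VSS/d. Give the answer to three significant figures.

The observed yield is Y_obs = Y/(1 + k_d·θ_c) = 0.615 / (1 + 0.0444 × 4.96) = 0.615 / 1.220 = 0.5040 g VSS per g BOD₅ removed.
ΔS = 698 − 28.2 = 669.8 mg/L, so the substrate removal rate is 13200 × 669.8/1000 = 8841 kg BOD₅/d.
Biomass produced: P_X = Y_obs·Q·ΔS = 0.5040 × 8841 ≈ 4456 kg VSS/d.

P_X ≈ 4460 kg VSS/d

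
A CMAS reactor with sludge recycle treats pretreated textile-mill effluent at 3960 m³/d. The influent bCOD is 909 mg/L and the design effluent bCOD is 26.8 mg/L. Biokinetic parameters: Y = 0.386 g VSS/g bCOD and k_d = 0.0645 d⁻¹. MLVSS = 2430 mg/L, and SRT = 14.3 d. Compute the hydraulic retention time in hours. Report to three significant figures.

Steady-state biomass mass balance: V·X·(1 + k_d·θ_c) = Y·Q·(S₀ − S)·θ_c, so V = 0.386 × 3960 × (909 − 26.8) × 14.3 / [2430 × (1 + 0.0645 × 14.3)] = 1.93×10^7 / 4671 = 4128 m³.
HRT = V/Q = 4128 m³ / 3960 m³·d⁻¹ = 1.042 d × 24 = 25.02 h.

τ ≈ 25.0 h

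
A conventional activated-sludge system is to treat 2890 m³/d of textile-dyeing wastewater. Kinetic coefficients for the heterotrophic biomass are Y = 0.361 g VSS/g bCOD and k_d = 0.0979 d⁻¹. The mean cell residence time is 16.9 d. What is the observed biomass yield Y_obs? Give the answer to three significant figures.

Correct the yield for decay: Y_obs = Y/(1 + k_d θ_c) = 0.361 / (1 + 0.0979 × 16.9) = 0.361 / 2.655 = 0.1360.

Y_obs ≈ 0.136 g VSS/g bCOD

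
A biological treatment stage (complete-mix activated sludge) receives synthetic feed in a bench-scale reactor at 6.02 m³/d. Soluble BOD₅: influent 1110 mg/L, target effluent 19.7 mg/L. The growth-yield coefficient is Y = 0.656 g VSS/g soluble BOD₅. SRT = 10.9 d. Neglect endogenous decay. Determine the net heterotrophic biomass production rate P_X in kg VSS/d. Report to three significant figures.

Since k_d ≈ 0, Y_obs = Y = 0.656 g VSS/g soluble BOD₅.
Q·(S₀ − S) = 6.02 × (1110 − 19.7) × 10⁻³ = 6.564 kg/d removed.
So the net sludge growth is P_X = 0.6560 × 6.564 = 4.306 kg VSS/d.

P_X ≈ 4.31 kg VSS/d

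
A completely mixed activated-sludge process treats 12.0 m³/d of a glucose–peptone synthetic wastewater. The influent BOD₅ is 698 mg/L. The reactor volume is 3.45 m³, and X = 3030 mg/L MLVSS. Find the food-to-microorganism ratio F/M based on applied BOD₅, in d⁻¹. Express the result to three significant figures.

F/M ≈ 0.801 d⁻¹

Food-to-microorganism ratio F/M = Q S₀ / (V X) = 12.0 × 698 / (3.450 × 3030) = 0.8013 d⁻¹.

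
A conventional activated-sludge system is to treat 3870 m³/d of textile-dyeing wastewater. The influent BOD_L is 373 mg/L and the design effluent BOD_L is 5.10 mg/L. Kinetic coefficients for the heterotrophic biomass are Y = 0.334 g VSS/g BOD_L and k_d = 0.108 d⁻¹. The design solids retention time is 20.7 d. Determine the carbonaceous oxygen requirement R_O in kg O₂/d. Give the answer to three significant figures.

The observed yield is Y_obs = Y/(1 + k_d·θ_c) = 0.334 / (1 + 0.108 × 20.7) = 0.334 / 3.236 = 0.1032 g VSS per g BOD_L removed.
Q·(S₀ − S) = 3870 × (373 − 5.10) × 10⁻³ = 1424 kg/d removed.
P_X = Y_obs·Q·(S₀ − S) = 0.1032 × 1424 = 147.0 kg VSS/d.
R_O = Q·ΔS − 1.42 P_X = 1424 − 208.7 = 1215 kg O₂/d.

R_O ≈ 1220 kg O₂/d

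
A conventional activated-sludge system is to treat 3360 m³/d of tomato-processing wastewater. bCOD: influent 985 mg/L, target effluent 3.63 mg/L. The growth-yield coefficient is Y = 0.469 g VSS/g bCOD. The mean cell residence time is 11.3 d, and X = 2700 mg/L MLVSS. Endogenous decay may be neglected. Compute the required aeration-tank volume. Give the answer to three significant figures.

V·X = Y·Q·ΔS·θ_c gives V = 0.469 × 3360 × (985 − 3.63) × 11.3 / 2700 = 6472 m³.

V ≈ 6470 m³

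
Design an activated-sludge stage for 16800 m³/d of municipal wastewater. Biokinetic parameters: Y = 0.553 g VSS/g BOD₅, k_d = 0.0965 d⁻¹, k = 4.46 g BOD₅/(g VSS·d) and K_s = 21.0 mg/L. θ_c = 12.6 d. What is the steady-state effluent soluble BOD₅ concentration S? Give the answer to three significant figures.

From the Monod/SRT balance for a CMAS, S = K_s·(1+k_d θ_c)/[θ_c·(Y k − k_d) − 1] = 21.0 × (1 + 0.0965 × 12.6) / [12.6 × (0.553 × 4.46 − 0.0965) − 1] = 46.53 / 28.86 = 1.612 mg/L.

S ≈ 1.61 mg/L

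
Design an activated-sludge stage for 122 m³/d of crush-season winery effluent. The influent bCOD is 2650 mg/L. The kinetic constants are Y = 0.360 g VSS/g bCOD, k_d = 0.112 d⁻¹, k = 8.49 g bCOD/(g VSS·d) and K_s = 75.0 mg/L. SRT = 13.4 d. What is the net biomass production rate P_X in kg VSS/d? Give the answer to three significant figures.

For a completely mixed reactor with recycle the Lawrence–McCarty relation gives S = K_s·(1 + k_d·θ_c) / [θ_c·(Y·k − k_d) − 1] = 75.0 × (1 + 0.112 × 13.4) / [13.4 × (0.360 × 8.49 − 0.112) − 1] = 187.6 / 38.45 = 4.877 mg/L.
The observed yield is Y_obs = Y/(1 + k_d·θ_c) = 0.360 / (1 + 0.112 × 13.4) = 0.360 / 2.501 = 0.1440 g VSS per g bCOD removed.
ΔS = 2650 − 4.88 = 2645 mg/L, so the substrate removal rate is 122 × 2645/1000 = 322.7 kg bCOD/d.
Biomass produced: P_X = Y_obs·Q·ΔS = 0.1440 × 322.7 ≈ 46.45 kg VSS/d.

P_X ≈ 46.5 kg VSS/d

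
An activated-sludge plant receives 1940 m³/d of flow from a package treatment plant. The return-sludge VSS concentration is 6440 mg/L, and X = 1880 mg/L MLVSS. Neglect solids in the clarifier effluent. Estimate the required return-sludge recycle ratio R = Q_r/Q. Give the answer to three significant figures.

Mass balance around the secondary clarifier (neglecting effluent solids): R = X / (X_r − X) = 1880 / (6440 − 1880) = 0.4123.

R ≈ 0.412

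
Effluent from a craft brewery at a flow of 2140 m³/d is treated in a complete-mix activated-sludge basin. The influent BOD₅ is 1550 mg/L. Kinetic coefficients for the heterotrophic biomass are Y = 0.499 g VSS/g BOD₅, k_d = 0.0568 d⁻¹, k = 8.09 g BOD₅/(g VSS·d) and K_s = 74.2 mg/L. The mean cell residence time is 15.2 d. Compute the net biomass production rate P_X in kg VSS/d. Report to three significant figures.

Effluent substrate depends only on kinetics and SRT: S = K_s(1 + k_d θ_c) / [θ_c(Yk − k_d) − 1] = 74.2 × (1 + 0.0568 × 15.2) / [15.2 × (0.499 × 8.09 − 0.0568) − 1] = 138.3 / 59.50 = 2.324 mg/L.
Y_obs = Y / (1 + k_d θ_c) = 0.499 / (1 + 0.0568 × 15.2) = 0.499 / 1.863 = 0.2678.
Q·(S₀ − S) = 2140 × (1550 − 2.32) × 10⁻³ = 3312 kg/d removed.
So the net sludge growth is P_X = 0.2678 × 3312 = 886.9 kg VSS/d.

P_X ≈ 887 kg VSS/d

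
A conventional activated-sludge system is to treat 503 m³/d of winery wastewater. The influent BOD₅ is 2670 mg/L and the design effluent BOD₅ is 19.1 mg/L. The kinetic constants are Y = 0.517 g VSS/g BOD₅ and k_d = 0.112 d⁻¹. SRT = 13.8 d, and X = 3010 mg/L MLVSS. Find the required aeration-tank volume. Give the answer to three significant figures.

V ≈ 1240 m³

Steady-state biomass mass balance: V·X·(1 + k_d·θ_c) = Y·Q·(S₀ − S)·θ_c, so V = 0.517 × 503 × (2670 − 19.1) × 13.8 / [3010 × (1 + 0.112 × 13.8)] = 9.51×10^6 / 7662 = 1242 m³.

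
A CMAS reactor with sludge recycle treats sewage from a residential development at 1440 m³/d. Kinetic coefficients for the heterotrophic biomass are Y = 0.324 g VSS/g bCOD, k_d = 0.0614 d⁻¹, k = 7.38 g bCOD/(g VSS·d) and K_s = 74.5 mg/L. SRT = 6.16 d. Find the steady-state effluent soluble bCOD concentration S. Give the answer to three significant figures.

S ≈ 7.69 mg/L

For a completely mixed reactor with recycle the Lawrence–McCarty relation gives S = K_s·(1 + k_d·θ_c) / [θ_c·(Y·k − k_d) − 1] = 74.5 × (1 + 0.0614 × 6.16) / [6.16 × (0.324 × 7.38 − 0.0614) − 1] = 102.7 / 13.35 = 7.691 mg/L.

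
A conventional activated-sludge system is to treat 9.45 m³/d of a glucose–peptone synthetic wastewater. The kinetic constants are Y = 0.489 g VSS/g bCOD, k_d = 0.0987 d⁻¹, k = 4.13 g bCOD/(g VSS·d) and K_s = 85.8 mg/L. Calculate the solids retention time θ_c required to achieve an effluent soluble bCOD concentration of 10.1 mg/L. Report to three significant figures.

At the target effluent, Y k S/(K_s+S) = 0.489×4.13×10.1/95.90 = 0.2127 d⁻¹.
θ_c = 1/(μ − k_d) = 1/(0.2127 − 0.0987) = 1/0.1140 = 8.772 d.

θ_c ≈ 8.77 d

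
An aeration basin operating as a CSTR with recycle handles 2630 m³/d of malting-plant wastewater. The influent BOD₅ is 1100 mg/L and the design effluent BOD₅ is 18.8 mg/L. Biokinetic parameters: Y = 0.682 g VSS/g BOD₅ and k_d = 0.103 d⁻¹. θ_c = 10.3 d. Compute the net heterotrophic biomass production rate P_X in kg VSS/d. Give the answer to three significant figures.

P_X ≈ 941 kg VSS/d

Correct the yield for decay: Y_obs = Y/(1 + k_d θ_c) = 0.682 / (1 + 0.103 × 10.3) = 0.682 / 2.061 = 0.3309.
Mass of BOD₅ removed per day: Q(S₀ − S) = 2630 × 1081 g/m³ = 2844 kg/d.
So the net sludge growth is P_X = 0.3309 × 2844 = 941.0 kg VSS/d.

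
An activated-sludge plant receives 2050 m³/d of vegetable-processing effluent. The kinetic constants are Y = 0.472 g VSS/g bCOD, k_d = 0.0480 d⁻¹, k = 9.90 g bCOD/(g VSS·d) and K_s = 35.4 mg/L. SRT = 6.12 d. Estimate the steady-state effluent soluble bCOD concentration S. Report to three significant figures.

Effluent substrate depends only on kinetics and SRT: S = K_s(1 + k_d θ_c) / [θ_c(Yk − k_d) − 1] = 35.4 × (1 + 0.0480 × 6.12) / [6.12 × (0.472 × 9.90 − 0.0480) − 1] = 45.80 / 27.30 = 1.677 mg/L.

S ≈ 1.68 mg/L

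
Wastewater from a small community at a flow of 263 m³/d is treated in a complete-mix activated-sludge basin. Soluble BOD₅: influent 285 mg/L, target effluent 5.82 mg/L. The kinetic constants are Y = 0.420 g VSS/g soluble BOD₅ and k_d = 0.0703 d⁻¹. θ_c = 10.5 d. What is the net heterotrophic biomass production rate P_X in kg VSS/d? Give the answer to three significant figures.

P_X ≈ 17.7 kg VSS/d

Observed yield with endogenous decay: Y_obs = Y / (1 + k_d·θ_c) = 0.420 / (1 + 0.0703 × 10.5) = 0.420 / 1.738 = 0.2416 g VSS/g soluble BOD₅.
Q·(S₀ − S) = 263 × (285 − 5.82) × 10⁻³ = 73.42 kg/d removed.
Net biomass production P_X = Y_obs × Q·(S₀ − S) = 0.2416 × 73.42 = 17.74 kg VSS/d.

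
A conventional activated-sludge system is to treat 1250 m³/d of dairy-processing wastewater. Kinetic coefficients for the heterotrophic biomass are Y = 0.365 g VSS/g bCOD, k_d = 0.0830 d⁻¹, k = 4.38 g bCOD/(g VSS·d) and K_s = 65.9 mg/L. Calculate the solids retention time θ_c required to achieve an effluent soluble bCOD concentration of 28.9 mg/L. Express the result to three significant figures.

θ_c ≈ 2.47 d

Specific growth rate at S = 28.9 mg/L: μ = YkS/(K_s+S) = 0.365·4.38·28.9/(65.9+28.9) = 0.4874 d⁻¹.
Then 1/θ_c = μ − k_d = 0.4874 − 0.0830 = 0.4044 d⁻¹, giving θ_c = 2.473 d.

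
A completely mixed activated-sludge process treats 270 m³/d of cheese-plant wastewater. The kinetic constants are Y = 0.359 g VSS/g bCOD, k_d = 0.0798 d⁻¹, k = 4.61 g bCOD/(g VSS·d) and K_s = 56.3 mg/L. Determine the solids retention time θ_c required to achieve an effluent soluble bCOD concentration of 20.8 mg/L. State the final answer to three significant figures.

θ_c ≈ 2.73 d

At the target effluent, Y k S/(K_s+S) = 0.359×4.61×20.8/77.10 = 0.4465 d⁻¹.
θ_c = 1/(μ − k_d) = 1/(0.4465 − 0.0798) = 1/0.3667 = 2.727 d.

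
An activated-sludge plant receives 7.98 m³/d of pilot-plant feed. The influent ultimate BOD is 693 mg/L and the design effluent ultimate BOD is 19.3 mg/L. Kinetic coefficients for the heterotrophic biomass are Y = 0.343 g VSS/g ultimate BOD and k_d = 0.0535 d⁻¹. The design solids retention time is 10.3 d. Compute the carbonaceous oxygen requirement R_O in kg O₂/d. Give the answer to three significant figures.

Observed yield with endogenous decay: Y_obs = Y / (1 + k_d·θ_c) = 0.343 / (1 + 0.0535 × 10.3) = 0.343 / 1.551 = 0.2211 g VSS/g ultimate BOD.
Mass of ultimate BOD removed per day: Q(S₀ − S) = 7.98 × 673.7 g/m³ = 5.376 kg/d.
Biomass synthesised: P_X = Y_obs × 5.376 = 1.189 kg VSS/d.
Carbonaceous O₂ demand = substrate oxidised − cell-mass equivalent = 5.376 − 1.42 × 1.189 = 3.688 kg O₂/d.

R_O ≈ 3.69 kg O₂/d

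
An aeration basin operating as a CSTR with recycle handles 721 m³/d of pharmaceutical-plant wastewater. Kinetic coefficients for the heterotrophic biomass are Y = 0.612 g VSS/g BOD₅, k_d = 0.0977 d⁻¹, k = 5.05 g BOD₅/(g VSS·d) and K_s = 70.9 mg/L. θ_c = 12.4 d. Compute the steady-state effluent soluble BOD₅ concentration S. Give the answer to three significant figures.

S ≈ 4.34 mg/L

From the Monod/SRT balance for a CMAS, S = K_s·(1+k_d θ_c)/[θ_c·(Y k − k_d) − 1] = 70.9 × (1 + 0.0977 × 12.4) / [12.4 × (0.612 × 5.05 − 0.0977) − 1] = 156.8 / 36.11 = 4.342 mg/L.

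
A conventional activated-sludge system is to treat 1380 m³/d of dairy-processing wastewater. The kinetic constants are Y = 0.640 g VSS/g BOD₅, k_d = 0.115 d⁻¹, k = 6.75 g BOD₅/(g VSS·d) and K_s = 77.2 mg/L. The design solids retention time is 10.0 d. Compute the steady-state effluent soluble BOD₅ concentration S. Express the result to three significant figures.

From the Monod/SRT balance for a CMAS, S = K_s·(1+k_d θ_c)/[θ_c·(Y k − k_d) − 1] = 77.2 × (1 + 0.115 × 10.0) / [10.0 × (0.640 × 6.75 − 0.115) − 1] = 166.0 / 41.05 = 4.043 mg/L.

S ≈ 4.04 mg/L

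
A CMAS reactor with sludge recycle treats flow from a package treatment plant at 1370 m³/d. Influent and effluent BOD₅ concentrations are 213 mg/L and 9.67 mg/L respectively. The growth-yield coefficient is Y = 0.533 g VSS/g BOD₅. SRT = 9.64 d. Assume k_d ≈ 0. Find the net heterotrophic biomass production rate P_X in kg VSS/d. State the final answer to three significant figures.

P_X ≈ 148 kg VSS/d

No decay correction is needed, so Y_obs = Y = 0.533.
ΔS = 213 − 9.67 = 203.3 mg/L, so the substrate removal rate is 1370 × 203.3/1000 = 278.6 kg BOD₅/d.
So the net sludge growth is P_X = 0.5330 × 278.6 = 148.5 kg VSS/d.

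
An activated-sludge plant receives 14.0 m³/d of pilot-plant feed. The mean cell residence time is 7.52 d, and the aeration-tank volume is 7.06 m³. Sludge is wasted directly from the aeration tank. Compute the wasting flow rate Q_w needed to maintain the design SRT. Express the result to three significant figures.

Wasting from the aeration tank: Q_w = V / θ_c = 7.060 / 7.52 = 0.9388 m³/d.

Q_w ≈ 0.939 m³/d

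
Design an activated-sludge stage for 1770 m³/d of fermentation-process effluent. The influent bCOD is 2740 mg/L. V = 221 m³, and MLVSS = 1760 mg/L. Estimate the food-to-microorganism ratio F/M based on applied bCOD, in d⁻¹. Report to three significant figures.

F/M ≈ 12.5 d⁻¹

F/M = Q·S₀ / (V·X) = 1770 × 2740 / (221.0 × 1760) = 12.47 g bCOD·(g VSS·d)⁻¹.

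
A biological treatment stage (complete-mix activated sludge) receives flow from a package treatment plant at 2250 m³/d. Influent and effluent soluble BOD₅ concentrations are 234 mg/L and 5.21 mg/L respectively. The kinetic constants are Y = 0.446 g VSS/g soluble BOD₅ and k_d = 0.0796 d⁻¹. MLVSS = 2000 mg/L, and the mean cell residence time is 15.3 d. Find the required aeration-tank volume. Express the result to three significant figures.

V ≈ 792 m³

Steady-state biomass mass balance: V·X·(1 + k_d·θ_c) = Y·Q·(S₀ − S)·θ_c, so V = 0.446 × 2250 × (234 − 5.21) × 15.3 / [2000 × (1 + 0.0796 × 15.3)] = 3.51×10^6 / 4436 = 791.9 m³.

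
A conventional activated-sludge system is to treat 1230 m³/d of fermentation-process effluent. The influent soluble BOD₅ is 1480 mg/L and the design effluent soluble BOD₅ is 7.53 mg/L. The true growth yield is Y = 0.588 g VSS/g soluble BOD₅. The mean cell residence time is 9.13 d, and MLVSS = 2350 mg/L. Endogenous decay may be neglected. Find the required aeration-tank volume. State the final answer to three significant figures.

V·X = Y·Q·ΔS·θ_c gives V = 0.588 × 1230 × (1480 − 7.53) × 9.13 / 2350 = 4137 m³.

V ≈ 4140 m³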